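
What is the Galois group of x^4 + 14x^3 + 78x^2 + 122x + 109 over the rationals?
The polynomial is an irreducible quartic over Q and its discriminant is 1224440064 = 34992^2, a perfect square, so the Galois group is contained in A_4. The resolvent cubic y^3 - 78*y^2 + 1272*y - 2240 splits completely over Q, which gives the Klein four-group V_4.

V_4, the Klein four-group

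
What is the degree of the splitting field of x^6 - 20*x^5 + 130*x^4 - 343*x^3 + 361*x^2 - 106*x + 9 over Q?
The degree of the splitting field over Q equals the order of the Galois group, so first determine the group. The polynomial f is an irreducible sextic over Q, so G = Gal(f/Q) is one of the 16 transitive subgroups 6T1, ..., 6T16 of S_6. The discriminant of f is 3646117689361 = 1909481^2, a perfect square, so G is contained in A_6. The transitive groups of degree 6 contained in A_6 are: A_4 (6T4, order 12), S_4 (6T7, order 24), (C_3 x C_3) : C_4 (6T10, order 36), PSL(2,5) (6T12, order 60), A_6 (6T15, order 360). By Dedekind's theorem, for a prime p not dividing disc(f) the degrees of the irreducible factors of f mod p form the cycle type of an element of G. Factoring f modulo the 21 such primes p <= 83 (skipping 7, 19, which divide the discriminant), each new pattern first appears at: mod 2: f = (x + 1)(x^5 + x^4 + x^3 + x + 1), pattern 5+1; mod 11: f = (x^3 + 4x^2 + 7x + 8)(x^3 + 9x^2 + 10x + 8), pattern 3+3; mod 61: f = (x + 34)(x + 57)(x^2 + 36x + 47)(x^2 + 36x + 57), pattern 2+2+1+1. No other pattern occurs in this range, so the set of observed cycle types is {5+1, 3+3, 2+2+1+1}. The candidates containing elements of all these cycle types are PSL(2,5) (6T12) of order 60, A_6 (6T15) of order 360; the others are excluded. The observed types are precisely the cycle types that occur in PSL(2,5) (6T12) (apart from the identity). Each of the other remaining candidates has further cycle types, and by the Chebotarev density theorem the matching factorization patterns would occur for a proportion of primes equal to their share of the group: A_6 (6T15) additionally contains elements of type 4+2, 3+1+1+1 (130 of its 360 elements, about 36% of primes). None of the 21 primes tested shows any such pattern (for each of these groups the chance of that is below 10^-4), which rules them out. Hence G = PSL(2,5) (6T12), of order 60. The Galois group PSL(2,5) (6T12) has order 60, so the splitting field has degree 60 over Q.

60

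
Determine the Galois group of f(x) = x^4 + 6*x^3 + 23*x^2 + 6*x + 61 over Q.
The polynomial is an irreducible quartic over Q and its discriminant is 205979904 = 14352^2, a perfect square, so the Galois group is contained in A_4. The resolvent cubic y^3 - 23*y^2 - 208*y + 3380 splits completely over Q, which gives the Klein four-group V_4.

V_4, the Klein four-group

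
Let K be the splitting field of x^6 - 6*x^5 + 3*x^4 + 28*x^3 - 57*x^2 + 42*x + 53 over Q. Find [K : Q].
The degree of the splitting field over Q equals the order of the Galois group, so first determine the group. The polynomial f is an irreducible sextic over Q, so G = Gal(f/Q) is one of the 16 transitive subgroups 6T1, ..., 6T16 of S_6. The discriminant of f is -450868486864896, which is not a perfect square, so G is not contained in A_6. The transitive groups of degree 6 not contained in A_6 are: C_6 (6T1, order 6), S_3 (6T2, order 6), D_6 (6T3, order 12), C_3 x S_3 (6T5, order 18), A_4 x C_2 (6T6, order 24), S_4 (6T8, order 24), S_3 x S_3 (6T9, order 36), S_4 x C_2 (6T11, order 48), (S_3 x S_3) : C_2 (6T13, order 72), PGL(2,5) (6T14, order 120), S_6 (6T16, order 720). By Dedekind's theorem, for a prime p not dividing disc(f) the degrees of the irreducible factors of f mod p form the cycle type of an element of G. Factoring f modulo the 33 such primes p <= 149 (skipping 2, 3, which divide the discriminant), each new pattern first appears at: mod 5: f = (x^3 + 3x + 2)(x^3 + 4x^2 + 4), pattern 3+3; mod 7: f = (x^6 + x^5 + 3x^4 + 6x^2 + 4), pattern 6; mod 17: f = (x + 3)(x + 12)(x^2 + 15x + 8)(x^2 + 15x + 15), pattern 2+2+1+1; mod 19: f = (x + 4)(x + 6)(x + 11)(x + 13)(x^2 + 17x + 6), pattern 2+1+1+1+1; mod 71: f = (x^2 + 69x + 4)(x^2 + 69x + 19)(x^2 + 69x + 39), pattern 2+2+2. No other pattern occurs in this range, so the set of observed cycle types is {3+3, 6, 2+2+1+1, 2+1+1+1+1, 2+2+2}. The candidates containing elements of all these cycle types are A_4 x C_2 (6T6) of order 24, S_4 x C_2 (6T11) of order 48, (S_3 x S_3) : C_2 (6T13) of order 72, S_6 (6T16) of order 720; the others are excluded. The observed types are precisely the cycle types that occur in A_4 x C_2 (6T6) (apart from the identity). Each of the other remaining candidates has further cycle types, and by the Chebotarev density theorem the matching factorization patterns would occur for a proportion of primes equal to their share of the group: S_4 x C_2 (6T11) additionally contains elements of type 4+2, 4+1+1 (12 of its 48 elements, about 25% of primes); (S_3 x S_3) : C_2 (6T13) additionally contains elements of type 4+2, 3+2+1, 3+1+1+1 (34 of its 72 elements, about 47% of primes); S_6 (6T16) additionally contains elements of type 5+1, 4+2, 4+1+1, 3+2+1, 3+1+1+1 (484 of its 720 elements, about 67% of primes). None of the 33 primes tested shows any such pattern (for each of these groups the chance of that is below 10^-4), which rules them out. Hence G = A_4 x C_2 (6T6), of order 24. The Galois group A_4 x C_2 (6T6) has order 24, so the splitting field has degree 24 over Q.

24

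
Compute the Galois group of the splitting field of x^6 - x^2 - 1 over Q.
The polynomial f is an irreducible sextic over Q, so G = Gal(f/Q) is one of the 16 transitive subgroups 6T1, ..., 6T16 of S_6. The discriminant of f is 33856 = 184^2, a perfect square, so G is contained in A_6. The transitive groups of degree 6 contained in A_6 are: A_4 (6T4, order 12), S_4 (6T7, order 24), (C_3 x C_3) : C_4 (6T10, order 36), PSL(2,5) (6T12, order 60), A_6 (6T15, order 360). By Dedekind's theorem, for a prime p not dividing disc(f) the degrees of the irreducible factors of f mod p form the cycle type of an element of G. Factoring f modulo the 79 such primes p <= 419 (skipping 2, 23, which divide the discriminant), each new pattern first appears at: mod 3: f = (x^3 + x^2 + 2x + 1)(x^3 + 2x^2 + 2x + 2), pattern 3+3; mod 5: f = (x^2 + 3)(x^4 + 2x^2 + 3), pattern 4+2; mod 19: f = (x + 5)(x + 14)(x^2 + 9x + 15)(x^2 + 10x + 15), pattern 2+2+1+1; mod 223: f = (x + 16)(x + 57)(x + 78)(x + 145)(x + 166)(x + 207), pattern 1+1+1+1+1+1. No other pattern occurs in this range, so the set of observed cycle types is {3+3, 4+2, 2+2+1+1, 1+1+1+1+1+1}. The candidates containing elements of all these cycle types are S_4 (6T7) of order 24, (C_3 x C_3) : C_4 (6T10) of order 36, A_6 (6T15) of order 360; the others are excluded. The observed types are precisely the cycle types that occur in S_4 (6T7). Each of the other remaining candidates has further cycle types, and by the Chebotarev density theorem the matching factorization patterns would occur for a proportion of primes equal to their share of the group: (C_3 x C_3) : C_4 (6T10) additionally contains elements of type 3+1+1+1 (4 of its 36 elements, about 11% of primes); A_6 (6T15) additionally contains elements of type 5+1, 3+1+1+1 (184 of its 360 elements, about 51% of primes). None of the 79 primes tested shows any such pattern (for each of these groups the chance of that is below 10^-4), which rules them out. Hence G = S_4 (6T7), of order 24.

S_4, S_4(6d), the S_4-action on 6 points inside A_6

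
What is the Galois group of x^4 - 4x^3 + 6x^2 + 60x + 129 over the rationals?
A_4 (order 12)

The polynomial is an irreducible quartic over Q and its discriminant is 1358954496 = 36864^2, a perfect square, so the Galois group is contained in A_4. The resolvent cubic y^3 - 6*y^2 - 756*y - 2568 is irreducible over Q. An irreducible resolvent with square discriminant gives A_4.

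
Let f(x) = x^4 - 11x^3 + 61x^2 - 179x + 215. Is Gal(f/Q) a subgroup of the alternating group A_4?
No

The polynomial is irreducible of degree 4 over Q. Its discriminant is 8530021, which is not a perfect square. A Galois group lies in the alternating group exactly when the discriminant is a square in Q, so the Galois group (S_4) is not contained in A_4.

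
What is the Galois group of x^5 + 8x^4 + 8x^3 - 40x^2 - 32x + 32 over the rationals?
The polynomial f is an irreducible quintic over Q, so G = Gal(f/Q) is a transitive subgroup of S_5: one of C_5 (5T1, order 5), D_5 (5T2, order 10), F_20 (5T3, order 20), A_5 (5T4, order 60) or S_5 (5T5, order 120). The discriminant of f is 15352201216 = 123904^2, a perfect square, so G is contained in A_5. The transitive groups of degree 5 contained in A_5 are: C_5 (5T1, order 5), D_5 (5T2, order 10), A_5 (5T4, order 60). By Dedekind's theorem, for a prime p not dividing disc(f) the degrees of the irreducible factors of f mod p form the cycle type of an element of G. Factoring f modulo the 14 such primes p <= 53 (skipping 2, 11, which divide the discriminant), each new pattern first appears at: mod 3: f = (x^5 + 2x^4 + 2x^3 + 2x^2 + x + 2), pattern 5; mod 23: f = (x + 1)(x + 7)(x + 10)(x + 14)(x + 22), pattern 1+1+1+1+1. No other pattern occurs in this range, so the set of observed cycle types is {5, 1+1+1+1+1}. The candidates containing elements of all these cycle types are C_5 (5T1) of order 5, D_5 (5T2) of order 10, A_5 (5T4) of order 60; the others are excluded. The observed types are precisely the cycle types that occur in C_5 (5T1). Each of the other remaining candidates has further cycle types, and by the Chebotarev density theorem the matching factorization patterns would occur for a proportion of primes equal to their share of the group: D_5 (5T2) additionally contains elements of type 2+2+1 (5 of its 10 elements, about 50% of primes); A_5 (5T4) additionally contains elements of type 3+1+1, 2+2+1 (35 of its 60 elements, about 58% of primes). None of the 14 primes tested shows any such pattern (for each of these groups the chance of that is below 10^-4), which rules them out. Hence G = C_5 (5T1), of order 5.

C_5 (also written C5)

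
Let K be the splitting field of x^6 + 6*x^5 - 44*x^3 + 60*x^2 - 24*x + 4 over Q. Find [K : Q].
6

The degree of the splitting field over Q equals the order of the Galois group, so first determine the group. The polynomial f is an irreducible sextic over Q, so G = Gal(f/Q) is one of the 16 transitive subgroups 6T1, ..., 6T16 of S_6. The discriminant of f is -860859187200, which is not a perfect square, so G is not contained in A_6. The transitive groups of degree 6 not contained in A_6 are: C_6 (6T1, order 6), S_3 (6T2, order 6), D_6 (6T3, order 12), C_3 x S_3 (6T5, order 18), A_4 x C_2 (6T6, order 24), S_4 (6T8, order 24), S_3 x S_3 (6T9, order 36), S_4 x C_2 (6T11, order 48), (S_3 x S_3) : C_2 (6T13, order 72), PGL(2,5) (6T14, order 120), S_6 (6T16, order 720). By Dedekind's theorem, for a prime p not dividing disc(f) the degrees of the irreducible factors of f mod p form the cycle type of an element of G. Factoring f modulo the 23 such primes p <= 103 (skipping 2, 3, 5, 31, which divide the discriminant), each new pattern first appears at: mod 7: f = (x^3 + x^2 + 5x + 2)(x^3 + 5x^2 + 4x + 2), pattern 3+3; mod 11: f = (x^2 + 9)(x^2 + 7x + 5)(x^2 + 10x + 4), pattern 2+2+2; mod 43: f = (x + 2)(x + 3)(x + 5)(x + 19)(x + 26)(x + 37), pattern 1+1+1+1+1+1. No other pattern occurs in this range, so the set of observed cycle types is {3+3, 2+2+2, 1+1+1+1+1+1}. The candidates containing elements of all these cycle types are C_6 (6T1) of order 6, S_3 (6T2) of order 6, D_6 (6T3) of order 12, C_3 x S_3 (6T5) of order 18, A_4 x C_2 (6T6) of order 24, S_4 (6T8) of order 24, S_3 x S_3 (6T9) of order 36, S_4 x C_2 (6T11) of order 48, (S_3 x S_3) : C_2 (6T13) of order 72, PGL(2,5) (6T14) of order 120, S_6 (6T16) of order 720; the others are excluded. The observed types are precisely the cycle types that occur in S_3 (6T2). Each of the other remaining candidates has further cycle types, and by the Chebotarev density theorem the matching factorization patterns would occur for a proportion of primes equal to their share of the group: C_6 (6T1) additionally contains elements of type 6 (2 of its 6 elements, about 33% of primes); D_6 (6T3) additionally contains elements of type 6, 2+2+1+1 (5 of its 12 elements, about 42% of primes); C_3 x S_3 (6T5) additionally contains elements of type 6, 3+1+1+1 (10 of its 18 elements, about 56% of primes); A_4 x C_2 (6T6) additionally contains elements of type 6, 2+2+1+1, 2+1+1+1+1 (14 of its 24 elements, about 58% of primes); S_4 (6T8) additionally contains elements of type 4+1+1, 2+2+1+1 (9 of its 24 elements, about 38% of primes); S_3 x S_3 (6T9) additionally contains elements of type 6, 3+1+1+1, 2+2+1+1 (25 of its 36 elements, about 69% of primes); S_4 x C_2 (6T11) additionally contains elements of type 6, 4+2, 4+1+1, 2+2+1+1, 2+1+1+1+1 (32 of its 48 elements, about 67% of primes); (S_3 x S_3) : C_2 (6T13) additionally contains elements of type 6, 4+2, 3+2+1, 3+1+1+1, 2+2+1+1, 2+1+1+1+1 (61 of its 72 elements, about 85% of primes); PGL(2,5) (6T14) additionally contains elements of type 6, 5+1, 4+1+1, 2+2+1+1 (89 of its 120 elements, about 74% of primes); S_6 (6T16) additionally contains elements of type 6, 5+1, 4+2, 4+1+1, 3+2+1, 3+1+1+1, 2+2+1+1, 2+1+1+1+1 (664 of its 720 elements, about 92% of primes). None of the 23 primes tested shows any such pattern (for each of these groups the chance of that is below 10^-4), which rules them out. Hence G = S_3 (6T2), of order 6. The Galois group S_3 (6T2) has order 6, so the splitting field has degree 6 over Q.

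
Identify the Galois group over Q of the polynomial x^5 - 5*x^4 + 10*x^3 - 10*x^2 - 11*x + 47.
S_5 (also written S5)

The polynomial f is an irreducible quintic over Q, so G = Gal(f/Q) is a transitive subgroup of S_5: one of C_5 (5T1, order 5), D_5 (5T2, order 10), F_20 (5T3, order 20), A_5 (5T4, order 60) or S_5 (5T5, order 120). The discriminant of f is 3008364544, which is not a perfect square, so G is not contained in A_5. The transitive groups of degree 5 not contained in A_5 are: F_20 (5T3, order 20), S_5 (5T5, order 120). By Dedekind's theorem, for a prime p not dividing disc(f) the degrees of the irreducible factors of f mod p form the cycle type of an element of G. Factoring f modulo the 3 such primes p <= 7 (skipping 2, which divides the discriminant), each new pattern first appears at: mod 3: f = (x^5 + x^4 + x^3 + 2x^2 + x + 2), pattern 5; mod 7: f = (x^2 + 4)(x^3 + 2x^2 + 6x + 3), pattern 3+2. No other pattern occurs in this range, so the set of observed cycle types is {5, 3+2}. Among the candidates above, the only group containing elements of all these cycle types is S_5 (5T5) — F_20 (5T3) lacks at least one of them. Hence G = S_5 (5T5), of order 120.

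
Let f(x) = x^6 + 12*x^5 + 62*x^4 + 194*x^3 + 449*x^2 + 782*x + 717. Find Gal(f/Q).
The polynomial f is an irreducible sextic over Q, so G = Gal(f/Q) is one of the 16 transitive subgroups 6T1, ..., 6T16 of S_6. The discriminant of f is -15635001708544, which is not a perfect square, so G is not contained in A_6. The transitive groups of degree 6 not contained in A_6 are: C_6 (6T1, order 6), S_3 (6T2, order 6), D_6 (6T3, order 12), C_3 x S_3 (6T5, order 18), A_4 x C_2 (6T6, order 24), S_4 (6T8, order 24), S_3 x S_3 (6T9, order 36), S_4 x C_2 (6T11, order 48), (S_3 x S_3) : C_2 (6T13, order 72), PGL(2,5) (6T14, order 120), S_6 (6T16, order 720). By Dedekind's theorem, for a prime p not dividing disc(f) the degrees of the irreducible factors of f mod p form the cycle type of an element of G. Factoring f modulo the 17 such primes p <= 67 (skipping 2, 31, which divide the discriminant), each new pattern first appears at: mod 3: f = (x)(x + 2)(x^4 + x^3 + 2x + 1), pattern 4+1+1; mod 5: f = (x^3 + x + 4)(x^3 + 2x^2 + x + 3), pattern 3+3; mod 7: f = (x^6 + 5x^5 + 6x^4 + 5x^3 + x^2 + 5x + 3), pattern 6; mod 11: f = (x^2 + 3)(x^2 + 4x + 7)(x^2 + 8x + 9), pattern 2+2+2; mod 13: f = (x^2 + 3x + 10)(x^4 + 9x^3 + 12x^2 + 3x + 8), pattern 4+2; mod 37: f = (x + 4)(x + 24)(x^2 + 10x + 11)(x^2 + 11x + 34), pattern 2+2+1+1; mod 47: f = (x + 14)(x + 33)(x + 34)(x + 44)(x^2 + 28x + 9), pattern 2+1+1+1+1. No other pattern occurs in this range, so the set of observed cycle types is {4+1+1, 3+3, 6, 2+2+2, 4+2, 2+2+1+1, 2+1+1+1+1}. The candidates containing elements of all these cycle types are S_4 x C_2 (6T11) of order 48, S_6 (6T16) of order 720; the others are excluded. The observed types are precisely the cycle types that occur in S_4 x C_2 (6T11) (apart from the identity). Each of the other remaining candidates has further cycle types, and by the Chebotarev density theorem the matching factorization patterns would occur for a proportion of primes equal to their share of the group: S_6 (6T16) additionally contains elements of type 5+1, 3+2+1, 3+1+1+1 (304 of its 720 elements, about 42% of primes). None of the 17 primes tested shows any such pattern (for each of these groups the chance of that is below 10^-4), which rules them out. Hence G = S_4 x C_2 (6T11), of order 48.

S_4 x C_2 (order 48)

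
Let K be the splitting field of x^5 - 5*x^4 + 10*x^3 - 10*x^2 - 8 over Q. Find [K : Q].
10

The degree of the splitting field over Q equals the order of the Galois group, so first determine the group. The polynomial f is an irreducible quintic over Q, so G = Gal(f/Q) is a transitive subgroup of S_5: one of C_5 (5T1, order 5), D_5 (5T2, order 10), F_20 (5T3, order 20), A_5 (5T4, order 60) or S_5 (5T5, order 120). The discriminant of f is 64000000 = 8000^2, a perfect square, so G is contained in A_5. The transitive groups of degree 5 contained in A_5 are: C_5 (5T1, order 5), D_5 (5T2, order 10), A_5 (5T4, order 60). By Dedekind's theorem, for a prime p not dividing disc(f) the degrees of the irreducible factors of f mod p form the cycle type of an element of G. Factoring f modulo the 23 such primes p <= 97 (skipping 2, 5, which divide the discriminant), each new pattern first appears at: mod 3: f = (x + 2)(x^2 + 1)(x^2 + 2x + 2), pattern 2+2+1; mod 7: f = (x^5 + 2x^4 + 3x^3 + 4x^2 + 6), pattern 5. No other pattern occurs in this range, so the set of observed cycle types is {2+2+1, 5}. The candidates containing elements of all these cycle types are D_5 (5T2) of order 10, A_5 (5T4) of order 60; the others are excluded. The observed types are precisely the cycle types that occur in D_5 (5T2) (apart from the identity). Each of the other remaining candidates has further cycle types, and by the Chebotarev density theorem the matching factorization patterns would occur for a proportion of primes equal to their share of the group: A_5 (5T4) additionally contains elements of type 3+1+1 (20 of its 60 elements, about 33% of primes). None of the 23 primes tested shows any such pattern (for each of these groups the chance of that is below 10^-4), which rules them out. Hence G = D_5 (5T2), of order 10. The Galois group D_5 (5T2) has order 10, so the splitting field has degree 10 over Q.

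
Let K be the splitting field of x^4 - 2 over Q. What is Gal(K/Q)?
D_4 (also written D4)

The polynomial is an irreducible quartic over Q and its discriminant is -2048, which is not a perfect square, so the Galois group is not contained in A_4. The resolvent cubic y^3 + 8*y has exactly one rational root, so the Galois group is C_4 or D_4. The quartic remains irreducible over Q(sqrt(disc)), so the group is D_4.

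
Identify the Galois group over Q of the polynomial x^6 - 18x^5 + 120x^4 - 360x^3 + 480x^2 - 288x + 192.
The polynomial f is an irreducible sextic over Q, so G = Gal(f/Q) is one of the 16 transitive subgroups 6T1, ..., 6T16 of S_6. The discriminant of f is -37572373905408, which is not a perfect square, so G is not contained in A_6. The transitive groups of degree 6 not contained in A_6 are: C_6 (6T1, order 6), S_3 (6T2, order 6), D_6 (6T3, order 12), C_3 x S_3 (6T5, order 18), A_4 x C_2 (6T6, order 24), S_4 (6T8, order 24), S_3 x S_3 (6T9, order 36), S_4 x C_2 (6T11, order 48), (S_3 x S_3) : C_2 (6T13, order 72), PGL(2,5) (6T14, order 120), S_6 (6T16, order 720). By Dedekind's theorem, for a prime p not dividing disc(f) the degrees of the irreducible factors of f mod p form the cycle type of an element of G. Factoring f modulo the 23 such primes p <= 97 (skipping 2, 3, which divide the discriminant), each new pattern first appears at: mod 5: f = (x^2 + 3)(x^2 + 3x + 4)(x^2 + 4x + 1), pattern 2+2+2; mod 7: f = (x^3 + 6x + 2)(x^3 + 3x^2 + 2x + 5), pattern 3+3; mod 31: f = (x + 4)(x + 9)(x + 12)(x + 13)(x + 16)(x + 21), pattern 1+1+1+1+1+1. No other pattern occurs in this range, so the set of observed cycle types is {2+2+2, 3+3, 1+1+1+1+1+1}. The candidates containing elements of all these cycle types are C_6 (6T1) of order 6, S_3 (6T2) of order 6, D_6 (6T3) of order 12, C_3 x S_3 (6T5) of order 18, A_4 x C_2 (6T6) of order 24, S_4 (6T8) of order 24, S_3 x S_3 (6T9) of order 36, S_4 x C_2 (6T11) of order 48, (S_3 x S_3) : C_2 (6T13) of order 72, PGL(2,5) (6T14) of order 120, S_6 (6T16) of order 720; the others are excluded. The observed types are precisely the cycle types that occur in S_3 (6T2). Each of the other remaining candidates has further cycle types, and by the Chebotarev density theorem the matching factorization patterns would occur for a proportion of primes equal to their share of the group: C_6 (6T1) additionally contains elements of type 6 (2 of its 6 elements, about 33% of primes); D_6 (6T3) additionally contains elements of type 6, 2+2+1+1 (5 of its 12 elements, about 42% of primes); C_3 x S_3 (6T5) additionally contains elements of type 6, 3+1+1+1 (10 of its 18 elements, about 56% of primes); A_4 x C_2 (6T6) additionally contains elements of type 6, 2+2+1+1, 2+1+1+1+1 (14 of its 24 elements, about 58% of primes); S_4 (6T8) additionally contains elements of type 4+1+1, 2+2+1+1 (9 of its 24 elements, about 38% of primes); S_3 x S_3 (6T9) additionally contains elements of type 6, 3+1+1+1, 2+2+1+1 (25 of its 36 elements, about 69% of primes); S_4 x C_2 (6T11) additionally contains elements of type 6, 4+2, 4+1+1, 2+2+1+1, 2+1+1+1+1 (32 of its 48 elements, about 67% of primes); (S_3 x S_3) : C_2 (6T13) additionally contains elements of type 6, 4+2, 3+2+1, 3+1+1+1, 2+2+1+1, 2+1+1+1+1 (61 of its 72 elements, about 85% of primes); PGL(2,5) (6T14) additionally contains elements of type 6, 5+1, 4+1+1, 2+2+1+1 (89 of its 120 elements, about 74% of primes); S_6 (6T16) additionally contains elements of type 6, 5+1, 4+2, 4+1+1, 3+2+1, 3+1+1+1, 2+2+1+1, 2+1+1+1+1 (664 of its 720 elements, about 92% of primes). None of the 23 primes tested shows any such pattern (for each of these groups the chance of that is below 10^-4), which rules them out. Hence G = S_3 (6T2), of order 6.

6T2: S_3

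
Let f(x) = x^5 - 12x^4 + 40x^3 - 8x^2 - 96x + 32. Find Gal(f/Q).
The polynomial f is an irreducible quintic over Q, so G = Gal(f/Q) is a transitive subgroup of S_5: one of C_5 (5T1, order 5), D_5 (5T2, order 10), F_20 (5T3, order 20), A_5 (5T4, order 60) or S_5 (5T5, order 120). The discriminant of f is 15352201216 = 123904^2, a perfect square, so G is contained in A_5. The transitive groups of degree 5 contained in A_5 are: C_5 (5T1, order 5), D_5 (5T2, order 10), A_5 (5T4, order 60). By Dedekind's theorem, for a prime p not dividing disc(f) the degrees of the irreducible factors of f mod p form the cycle type of an element of G. Factoring f modulo the 14 such primes p <= 53 (skipping 2, 11, which divide the discriminant), each new pattern first appears at: mod 3: f = (x^5 + x^3 + x^2 + 2), pattern 5; mod 23: f = (x + 3)(x + 6)(x + 10)(x + 18)(x + 20), pattern 1+1+1+1+1. No other pattern occurs in this range, so the set of observed cycle types is {5, 1+1+1+1+1}. The candidates containing elements of all these cycle types are C_5 (5T1) of order 5, D_5 (5T2) of order 10, A_5 (5T4) of order 60; the others are excluded. The observed types are precisely the cycle types that occur in C_5 (5T1). Each of the other remaining candidates has further cycle types, and by the Chebotarev density theorem the matching factorization patterns would occur for a proportion of primes equal to their share of the group: D_5 (5T2) additionally contains elements of type 2+2+1 (5 of its 10 elements, about 50% of primes); A_5 (5T4) additionally contains elements of type 3+1+1, 2+2+1 (35 of its 60 elements, about 58% of primes). None of the 14 primes tested shows any such pattern (for each of these groups the chance of that is below 10^-4), which rules them out. Hence G = C_5 (5T1), of order 5.

C_5 (also written C5)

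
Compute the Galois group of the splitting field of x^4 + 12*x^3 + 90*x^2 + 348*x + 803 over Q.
D_4

The polynomial is an irreducible quartic over Q and its discriminant is 857311232, which is not a perfect square, so the Galois group is not contained in A_4. The resolvent cubic y^3 - 90*y^2 + 964*y + 52344 has exactly one rational root, so the Galois group is C_4 or D_4. The quartic remains irreducible over Q(sqrt(disc)), so the group is D_4.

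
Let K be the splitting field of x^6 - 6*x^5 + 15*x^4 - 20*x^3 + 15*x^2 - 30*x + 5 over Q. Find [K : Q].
360

The degree of the splitting field over Q equals the order of the Galois group, so first determine the group. The polynomial f is an irreducible sextic over Q, so G = Gal(f/Q) is one of the 16 transitive subgroups 6T1, ..., 6T16 of S_6. The discriminant of f is 746496000000 = 864000^2, a perfect square, so G is contained in A_6. The transitive groups of degree 6 contained in A_6 are: A_4 (6T4, order 12), S_4 (6T7, order 24), (C_3 x C_3) : C_4 (6T10, order 36), PSL(2,5) (6T12, order 60), A_6 (6T15, order 360). By Dedekind's theorem, for a prime p not dividing disc(f) the degrees of the irreducible factors of f mod p form the cycle type of an element of G. Factoring f modulo the 6 such primes p <= 23 (skipping 2, 3, 5, which divide the discriminant), each new pattern first appears at: mod 7: f = (x + 3)(x^5 + 5x^4 + x^2 + 5x + 4), pattern 5+1; mod 23: f = (x + 1)(x + 10)(x + 15)(x^3 + 14x^2 + 5x + 10), pattern 3+1+1+1. No other pattern occurs in this range, so the set of observed cycle types is {5+1, 3+1+1+1}. Among the candidates above, the only group containing elements of all these cycle types is A_6 (6T15) — each of A_4 (6T4), S_4 (6T7), (C_3 x C_3) : C_4 (6T10), PSL(2,5) (6T12) lacks at least one of them. Hence G = A_6 (6T15), of order 360. The Galois group A_6 (6T15) has order 360, so the splitting field has degree 360 over Q.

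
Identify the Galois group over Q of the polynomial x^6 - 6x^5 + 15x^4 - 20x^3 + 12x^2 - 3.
The polynomial f is an irreducible sextic over Q, so G = Gal(f/Q) is one of the 16 transitive subgroups 6T1, ..., 6T16 of S_6. The discriminant of f is 419904 = 648^2, a perfect square, so G is contained in A_6. The transitive groups of degree 6 contained in A_6 are: A_4 (6T4, order 12), S_4 (6T7, order 24), (C_3 x C_3) : C_4 (6T10, order 36), PSL(2,5) (6T12, order 60), A_6 (6T15, order 360). By Dedekind's theorem, for a prime p not dividing disc(f) the degrees of the irreducible factors of f mod p form the cycle type of an element of G. Factoring f modulo the 33 such primes p <= 149 (skipping 2, 3, which divide the discriminant), each new pattern first appears at: mod 5: f = (x^3 + x^2 + 3x + 4)(x^3 + 3x^2 + 4x + 3), pattern 3+3; mod 17: f = (x + 1)(x + 14)(x^2 + 15x + 8)(x^2 + 15x + 15), pattern 2+2+1+1; mod 71: f = (x + 3)(x + 4)(x + 31)(x + 38)(x + 65)(x + 66), pattern 1+1+1+1+1+1. No other pattern occurs in this range, so the set of observed cycle types is {3+3, 2+2+1+1, 1+1+1+1+1+1}. The candidates containing elements of all these cycle types are A_4 (6T4) of order 12, S_4 (6T7) of order 24, (C_3 x C_3) : C_4 (6T10) of order 36, PSL(2,5) (6T12) of order 60, A_6 (6T15) of order 360; the others are excluded. The observed types are precisely the cycle types that occur in A_4 (6T4). Each of the other remaining candidates has further cycle types, and by the Chebotarev density theorem the matching factorization patterns would occur for a proportion of primes equal to their share of the group: S_4 (6T7) additionally contains elements of type 4+2 (6 of its 24 elements, about 25% of primes); (C_3 x C_3) : C_4 (6T10) additionally contains elements of type 4+2, 3+1+1+1 (22 of its 36 elements, about 61% of primes); PSL(2,5) (6T12) additionally contains elements of type 5+1 (24 of its 60 elements, about 40% of primes); A_6 (6T15) additionally contains elements of type 5+1, 4+2, 3+1+1+1 (274 of its 360 elements, about 76% of primes). None of the 33 primes tested shows any such pattern (for each of these groups the chance of that is below 10^-4), which rules them out. Hence G = A_4 (6T4), of order 12.

A_4 (also written A4)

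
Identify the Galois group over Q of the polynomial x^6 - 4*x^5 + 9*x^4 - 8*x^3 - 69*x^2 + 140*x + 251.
(C_3 x C_3) : C_4

The polynomial f is an irreducible sextic over Q, so G = Gal(f/Q) is one of the 16 transitive subgroups 6T1, ..., 6T16 of S_6. The discriminant of f is 564385546240000 = 23756800^2, a perfect square, so G is contained in A_6. The transitive groups of degree 6 contained in A_6 are: A_4 (6T4, order 12), S_4 (6T7, order 24), (C_3 x C_3) : C_4 (6T10, order 36), PSL(2,5) (6T12, order 60), A_6 (6T15, order 360). By Dedekind's theorem, for a prime p not dividing disc(f) the degrees of the irreducible factors of f mod p form the cycle type of an element of G. Factoring f modulo the 19 such primes p <= 79 (skipping 2, 5, 29, which divide the discriminant), each new pattern first appears at: mod 3: f = (x^2 + x + 2)(x^4 + x^3 + 2x + 1), pattern 4+2; mod 11: f = (x^3 + 2x^2 + 2x + 9)(x^3 + 5x^2 + 8x + 1), pattern 3+3; mod 19: f = (x + 2)(x + 4)(x^2 + 3x + 11)(x^2 + 6x + 13), pattern 2+2+1+1; mod 61: f = (x + 8)(x + 22)(x + 55)(x^3 + 33x^2 + 14x + 51), pattern 3+1+1+1. No other pattern occurs in this range, so the set of observed cycle types is {4+2, 3+3, 2+2+1+1, 3+1+1+1}. The candidates containing elements of all these cycle types are (C_3 x C_3) : C_4 (6T10) of order 36, A_6 (6T15) of order 360; the others are excluded. The observed types are precisely the cycle types that occur in (C_3 x C_3) : C_4 (6T10) (apart from the identity). Each of the other remaining candidates has further cycle types, and by the Chebotarev density theorem the matching factorization patterns would occur for a proportion of primes equal to their share of the group: A_6 (6T15) additionally contains elements of type 5+1 (144 of its 360 elements, about 40% of primes). None of the 19 primes tested shows any such pattern (for each of these groups the chance of that is below 10^-4), which rules them out. Hence G = (C_3 x C_3) : C_4 (6T10), of order 36.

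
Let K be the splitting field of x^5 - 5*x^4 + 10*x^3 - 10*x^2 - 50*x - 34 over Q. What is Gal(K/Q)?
5T4: A_5

The polynomial f is an irreducible quintic over Q, so G = Gal(f/Q) is a transitive subgroup of S_5: one of C_5 (5T1, order 5), D_5 (5T2, order 10), F_20 (5T3, order 20), A_5 (5T4, order 60) or S_5 (5T5, order 120). The discriminant of f is 58564000000 = 242000^2, a perfect square, so G is contained in A_5. The transitive groups of degree 5 contained in A_5 are: C_5 (5T1, order 5), D_5 (5T2, order 10), A_5 (5T4, order 60). By Dedekind's theorem, for a prime p not dividing disc(f) the degrees of the irreducible factors of f mod p form the cycle type of an element of G. Factoring f modulo the 3 such primes p <= 13 (skipping 2, 5, 11, which divide the discriminant), each new pattern first appears at: mod 3: f = (x^5 + x^4 + x^3 + 2x^2 + x + 2), pattern 5; mod 13: f = (x + 4)(x + 6)(x^3 + 11x^2 + 6x + 4), pattern 3+1+1. No other pattern occurs in this range, so the set of observed cycle types is {5, 3+1+1}. Among the candidates above, the only group containing elements of all these cycle types is A_5 (5T4) — each of C_5 (5T1), D_5 (5T2) lacks at least one of them. Hence G = A_5 (5T4), of order 60.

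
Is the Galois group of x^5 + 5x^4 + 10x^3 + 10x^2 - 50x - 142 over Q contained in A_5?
The polynomial is irreducible of degree 5 over Q. Its discriminant is 58564000000 = 242000^2, a perfect square. A Galois group lies in the alternating group exactly when the discriminant is a square in Q, so the Galois group (A_5) is contained in A_5.

Yes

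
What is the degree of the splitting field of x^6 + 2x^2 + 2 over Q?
The degree of the splitting field over Q equals the order of the Galois group, so first determine the group. The polynomial f is an irreducible sextic over Q, so G = Gal(f/Q) is one of the 16 transitive subgroups 6T1, ..., 6T16 of S_6. The discriminant of f is -2508800, which is not a perfect square, so G is not contained in A_6. The transitive groups of degree 6 not contained in A_6 are: C_6 (6T1, order 6), S_3 (6T2, order 6), D_6 (6T3, order 12), C_3 x S_3 (6T5, order 18), A_4 x C_2 (6T6, order 24), S_4 (6T8, order 24), S_3 x S_3 (6T9, order 36), S_4 x C_2 (6T11, order 48), (S_3 x S_3) : C_2 (6T13, order 72), PGL(2,5) (6T14, order 120), S_6 (6T16, order 720). By Dedekind's theorem, for a prime p not dividing disc(f) the degrees of the irreducible factors of f mod p form the cycle type of an element of G. Factoring f modulo the 17 such primes p <= 71 (skipping 2, 5, 7, which divide the discriminant), each new pattern first appears at: mod 3: f = (x^3 + x^2 + 2x + 1)(x^3 + 2x^2 + 2x + 2), pattern 3+3; mod 13: f = (x^6 + 2x^2 + 2), pattern 6; mod 19: f = (x^2 + 5)(x^4 + 14x^2 + 8), pattern 4+2; mod 23: f = (x + 11)(x + 12)(x^4 + 6x^2 + 15), pattern 4+1+1; mod 53: f = (x^2 + 45)(x^2 + 11x + 38)(x^2 + 42x + 38), pattern 2+2+2; mod 59: f = (x + 4)(x + 55)(x^2 + 5x + 50)(x^2 + 54x + 50), pattern 2+2+1+1; mod 71: f = (x + 8)(x + 11)(x + 60)(x + 63)(x^2 + 43), pattern 2+1+1+1+1. No other pattern occurs in this range, so the set of observed cycle types is {3+3, 6, 4+2, 4+1+1, 2+2+2, 2+2+1+1, 2+1+1+1+1}. The candidates containing elements of all these cycle types are S_4 x C_2 (6T11) of order 48, S_6 (6T16) of order 720; the others are excluded. The observed types are precisely the cycle types that occur in S_4 x C_2 (6T11) (apart from the identity). Each of the other remaining candidates has further cycle types, and by the Chebotarev density theorem the matching factorization patterns would occur for a proportion of primes equal to their share of the group: S_6 (6T16) additionally contains elements of type 5+1, 3+2+1, 3+1+1+1 (304 of its 720 elements, about 42% of primes). None of the 17 primes tested shows any such pattern (for each of these groups the chance of that is below 10^-4), which rules them out. Hence G = S_4 x C_2 (6T11), of order 48. The Galois group S_4 x C_2 (6T11) has order 48, so the splitting field has degree 48 over Q.

48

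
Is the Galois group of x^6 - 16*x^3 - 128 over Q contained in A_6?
No

The polynomial is irreducible of degree 6 over Q. Its discriminant is 5410421842378752, which is not a perfect square. A Galois group lies in the alternating group exactly when the discriminant is a square in Q, so the Galois group (S_3 x S_3) is not contained in A_6.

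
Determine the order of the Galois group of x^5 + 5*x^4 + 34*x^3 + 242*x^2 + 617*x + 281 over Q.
120

The degree of the splitting field over Q equals the order of the Galois group, so first determine the group. The polynomial f is an irreducible quintic over Q, so G = Gal(f/Q) is a transitive subgroup of S_5: one of C_5 (5T1, order 5), D_5 (5T2, order 10), F_20 (5T3, order 20), A_5 (5T4, order 60) or S_5 (5T5, order 120). The discriminant of f is 755255217140992, which is not a perfect square, so G is not contained in A_5. The transitive groups of degree 5 not contained in A_5 are: F_20 (5T3, order 20), S_5 (5T5, order 120). By Dedekind's theorem, for a prime p not dividing disc(f) the degrees of the irreducible factors of f mod p form the cycle type of an element of G. Factoring f modulo the 5 such primes p <= 13 (skipping 2, which divides the discriminant), each new pattern first appears at: mod 3: f = (x^5 + 2x^4 + x^3 + 2x^2 + 2x + 2), pattern 5; mod 5: f = (x + 4)(x^4 + x^3 + 2x + 4), pattern 4+1; mod 13: f = (x + 8)(x + 10)(x^3 + 6x + 4), pattern 3+1+1. No other pattern occurs in this range, so the set of observed cycle types is {5, 4+1, 3+1+1}. Among the candidates above, the only group containing elements of all these cycle types is S_5 (5T5) — F_20 (5T3) lacks at least one of them. Hence G = S_5 (5T5), of order 120. The Galois group S_5 (5T5) has order 120, so the splitting field has degree 120 over Q.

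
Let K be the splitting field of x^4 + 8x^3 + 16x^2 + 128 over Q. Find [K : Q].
4

The degree of the splitting field over Q equals the order of the Galois group, so first determine the group. The polynomial is an irreducible quartic over Q and its discriminant is 603979776 = 24576^2, a perfect square, so the Galois group is contained in A_4. The resolvent cubic y^3 - 16*y^2 - 512*y splits completely over Q, which gives the Klein four-group V_4. The Galois group V_4 (4T2) has order 4, so the splitting field has degree 4 over Q.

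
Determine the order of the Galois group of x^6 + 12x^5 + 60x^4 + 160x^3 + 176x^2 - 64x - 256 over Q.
The degree of the splitting field over Q equals the order of the Galois group, so first determine the group. The polynomial f is an irreducible sextic over Q, so G = Gal(f/Q) is one of the 16 transitive subgroups 6T1, ..., 6T16 of S_6. The discriminant of f is 3603718079512576 = 60030976^2, a perfect square, so G is contained in A_6. The transitive groups of degree 6 contained in A_6 are: A_4 (6T4, order 12), S_4 (6T7, order 24), (C_3 x C_3) : C_4 (6T10, order 36), PSL(2,5) (6T12, order 60), A_6 (6T15, order 360). By Dedekind's theorem, for a prime p not dividing disc(f) the degrees of the irreducible factors of f mod p form the cycle type of an element of G. Factoring f modulo the 79 such primes p <= 419 (skipping 2, 229, which divide the discriminant), each new pattern first appears at: mod 3: f = (x^3 + x^2 + 2)(x^3 + 2x^2 + x + 1), pattern 3+3; mod 7: f = (x^2 + 4x + 6)(x^4 + x^3 + x^2 + 3x + 4), pattern 4+2; mod 23: f = (x + 7)(x + 20)(x^2 + 2x + 3)(x^2 + 6x + 11), pattern 2+2+1+1; mod 193: f = (x + 9)(x + 15)(x + 21)(x + 176)(x + 182)(x + 188), pattern 1+1+1+1+1+1. No other pattern occurs in this range, so the set of observed cycle types is {3+3, 4+2, 2+2+1+1, 1+1+1+1+1+1}. The candidates containing elements of all these cycle types are S_4 (6T7) of order 24, (C_3 x C_3) : C_4 (6T10) of order 36, A_6 (6T15) of order 360; the others are excluded. The observed types are precisely the cycle types that occur in S_4 (6T7). Each of the other remaining candidates has further cycle types, and by the Chebotarev density theorem the matching factorization patterns would occur for a proportion of primes equal to their share of the group: (C_3 x C_3) : C_4 (6T10) additionally contains elements of type 3+1+1+1 (4 of its 36 elements, about 11% of primes); A_6 (6T15) additionally contains elements of type 5+1, 3+1+1+1 (184 of its 360 elements, about 51% of primes). None of the 79 primes tested shows any such pattern (for each of these groups the chance of that is below 10^-4), which rules them out. Hence G = S_4 (6T7), of order 24. The Galois group S_4 (6T7) has order 24, so the splitting field has degree 24 over Q.

24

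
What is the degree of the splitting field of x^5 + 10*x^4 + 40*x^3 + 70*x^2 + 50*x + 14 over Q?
The degree of the splitting field over Q equals the order of the Galois group, so first determine the group. The polynomial f is an irreducible quintic over Q, so G = Gal(f/Q) is a transitive subgroup of S_5: one of C_5 (5T1, order 5), D_5 (5T2, order 10), F_20 (5T3, order 20), A_5 (5T4, order 60) or S_5 (5T5, order 120). The discriminant of f is 18050000, which is not a perfect square, so G is not contained in A_5. The transitive groups of degree 5 not contained in A_5 are: F_20 (5T3, order 20), S_5 (5T5, order 120). By Dedekind's theorem, for a prime p not dividing disc(f) the degrees of the irreducible factors of f mod p form the cycle type of an element of G. Factoring f modulo the 18 such primes p <= 73 (skipping 2, 5, 19, which divide the discriminant), each new pattern first appears at: mod 3: f = (x + 1)(x^4 + x^2 + 2), pattern 4+1; mod 11: f = (x^5 + 10x^4 + 7x^3 + 4x^2 + 6x + 3), pattern 5; mod 29: f = (x + 16)(x^2 + 8x + 4)(x^2 + 15x + 12), pattern 2+2+1. No other pattern occurs in this range, so the set of observed cycle types is {4+1, 5, 2+2+1}. The candidates containing elements of all these cycle types are F_20 (5T3) of order 20, S_5 (5T5) of order 120; the others are excluded. The observed types are precisely the cycle types that occur in F_20 (5T3) (apart from the identity). Each of the other remaining candidates has further cycle types, and by the Chebotarev density theorem the matching factorization patterns would occur for a proportion of primes equal to their share of the group: S_5 (5T5) additionally contains elements of type 3+2, 3+1+1, 2+1+1+1 (50 of its 120 elements, about 42% of primes). None of the 18 primes tested shows any such pattern (for each of these groups the chance of that is below 10^-4), which rules them out. Hence G = F_20 (5T3), of order 20. The Galois group F_20 (5T3) has order 20, so the splitting field has degree 20 over Q.

20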